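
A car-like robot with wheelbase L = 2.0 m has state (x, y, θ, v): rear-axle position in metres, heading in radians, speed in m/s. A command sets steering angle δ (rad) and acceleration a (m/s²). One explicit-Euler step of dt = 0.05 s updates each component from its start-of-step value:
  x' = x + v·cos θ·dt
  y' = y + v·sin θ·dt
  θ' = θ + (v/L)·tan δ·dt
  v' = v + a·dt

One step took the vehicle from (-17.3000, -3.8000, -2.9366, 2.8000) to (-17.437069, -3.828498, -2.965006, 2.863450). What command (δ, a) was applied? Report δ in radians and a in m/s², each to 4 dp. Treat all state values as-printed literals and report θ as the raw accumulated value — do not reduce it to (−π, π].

a = (v'−v)/dt = (0.063450)/0.05 = 1.2690
Δθ = θ'−θ = -0.028406;  (v·dt/L) = 2.8000·0.05/2.0 = 0.070000
tan δ = Δθ·L/(v·dt) = -0.405800  →  δ = -0.3855

δ = -0.3855, a = 1.2690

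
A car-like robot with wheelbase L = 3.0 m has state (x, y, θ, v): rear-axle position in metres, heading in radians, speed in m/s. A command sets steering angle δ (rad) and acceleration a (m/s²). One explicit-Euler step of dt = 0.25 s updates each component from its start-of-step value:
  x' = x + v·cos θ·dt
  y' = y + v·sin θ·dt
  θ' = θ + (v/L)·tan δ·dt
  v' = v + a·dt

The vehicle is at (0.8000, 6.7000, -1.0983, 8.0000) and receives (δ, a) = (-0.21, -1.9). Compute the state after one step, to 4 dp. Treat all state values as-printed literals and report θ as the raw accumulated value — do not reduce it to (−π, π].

(1.7102, 4.9191, -1.2404, 7.5250)

x' = 0.8000 + 8.0000·cos(-1.0983)·0.25 = 1.7102
y' = 6.7000 + 8.0000·sin(-1.0983)·0.25 = 4.9191
θ' = -1.0983 + (8.0000/3.0)·tan(-0.21)·0.25 = -1.2404
v' = 8.0000 − 1.9000·0.25 = 7.5250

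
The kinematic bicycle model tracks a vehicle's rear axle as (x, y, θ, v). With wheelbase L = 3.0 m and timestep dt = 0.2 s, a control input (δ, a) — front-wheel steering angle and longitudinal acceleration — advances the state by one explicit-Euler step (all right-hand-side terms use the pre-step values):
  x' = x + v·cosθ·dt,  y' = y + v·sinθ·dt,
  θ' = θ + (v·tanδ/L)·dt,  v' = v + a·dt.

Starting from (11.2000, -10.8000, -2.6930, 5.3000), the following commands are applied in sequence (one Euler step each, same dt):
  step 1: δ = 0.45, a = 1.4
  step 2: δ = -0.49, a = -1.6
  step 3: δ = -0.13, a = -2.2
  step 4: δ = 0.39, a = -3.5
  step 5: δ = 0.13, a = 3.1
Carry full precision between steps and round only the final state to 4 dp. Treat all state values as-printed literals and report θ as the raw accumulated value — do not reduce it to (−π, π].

(6.7586, -13.0905, -2.5986, 4.7400)

after step 1 (δ=0.45, a=1.4): (10.244878, -11.259720, -2.522321, 5.580000)
after step 2 (δ=-0.49, a=-1.6): (9.336118, -11.907494, -2.720741, 5.260000)
after step 3 (δ=-0.13, a=-2.2): (8.375914, -12.337276, -2.766586, 4.820000)
after step 4 (δ=0.39, a=-3.5): (7.478907, -12.690368, -2.634501, 4.120000)
after step 5 (δ=0.13, a=3.1): (6.758599, -13.090533, -2.598591, 4.740000)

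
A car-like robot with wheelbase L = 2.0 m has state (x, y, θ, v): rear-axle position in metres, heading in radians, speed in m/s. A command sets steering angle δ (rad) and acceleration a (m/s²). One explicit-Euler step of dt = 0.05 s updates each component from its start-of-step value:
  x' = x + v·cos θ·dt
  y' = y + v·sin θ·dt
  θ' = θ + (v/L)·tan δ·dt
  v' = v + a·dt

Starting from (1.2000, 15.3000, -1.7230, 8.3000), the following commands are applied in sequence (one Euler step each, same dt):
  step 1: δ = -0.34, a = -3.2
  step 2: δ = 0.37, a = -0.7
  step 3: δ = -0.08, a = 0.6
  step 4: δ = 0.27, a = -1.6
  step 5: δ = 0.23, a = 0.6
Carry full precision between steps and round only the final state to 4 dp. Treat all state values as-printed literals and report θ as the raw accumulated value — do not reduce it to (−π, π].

(0.8780, 13.2904, -1.6303, 8.0850)

after step 1 (δ=-0.34, a=-3.2): (1.137079, 14.889798, -1.796400, 8.140000)
after step 2 (δ=0.37, a=-0.7): (1.046035, 14.493111, -1.717470, 8.105000)
after step 3 (δ=-0.08, a=0.6): (0.986808, 14.092213, -1.733715, 8.135000)
after step 4 (δ=0.27, a=-1.6): (0.920834, 13.690849, -1.677429, 8.055000)
after step 5 (δ=0.23, a=0.6): (0.877969, 13.290386, -1.630279, 8.085000)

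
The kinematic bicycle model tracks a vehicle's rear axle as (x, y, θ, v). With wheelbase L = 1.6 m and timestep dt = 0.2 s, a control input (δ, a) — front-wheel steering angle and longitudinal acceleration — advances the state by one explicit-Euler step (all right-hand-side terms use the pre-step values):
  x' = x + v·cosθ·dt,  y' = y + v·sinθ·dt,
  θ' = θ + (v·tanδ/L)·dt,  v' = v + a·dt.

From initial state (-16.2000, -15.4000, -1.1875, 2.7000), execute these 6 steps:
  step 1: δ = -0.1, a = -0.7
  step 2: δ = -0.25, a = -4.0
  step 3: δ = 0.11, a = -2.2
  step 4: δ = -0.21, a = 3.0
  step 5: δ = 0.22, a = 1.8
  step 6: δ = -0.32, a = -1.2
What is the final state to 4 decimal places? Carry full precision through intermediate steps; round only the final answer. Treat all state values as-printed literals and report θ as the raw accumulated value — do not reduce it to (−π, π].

(-15.4168, -17.7798, -1.3547, 2.0400)

after step 1 (δ=-0.1, a=-0.7): (-15.998051, -15.900816, -1.221363, 2.560000)
after step 2 (δ=-0.25, a=-4.0): (-15.822760, -16.381874, -1.303072, 1.760000)
after step 3 (δ=0.11, a=-2.2): (-15.729643, -16.721334, -1.278774, 1.320000)
after step 4 (δ=-0.21, a=3.0): (-15.653640, -16.974158, -1.313943, 1.920000)
after step 5 (δ=0.22, a=1.8): (-15.556089, -17.345560, -1.260274, 2.280000)
after step 6 (δ=-0.32, a=-1.2): (-15.416756, -17.779751, -1.354720, 2.040000)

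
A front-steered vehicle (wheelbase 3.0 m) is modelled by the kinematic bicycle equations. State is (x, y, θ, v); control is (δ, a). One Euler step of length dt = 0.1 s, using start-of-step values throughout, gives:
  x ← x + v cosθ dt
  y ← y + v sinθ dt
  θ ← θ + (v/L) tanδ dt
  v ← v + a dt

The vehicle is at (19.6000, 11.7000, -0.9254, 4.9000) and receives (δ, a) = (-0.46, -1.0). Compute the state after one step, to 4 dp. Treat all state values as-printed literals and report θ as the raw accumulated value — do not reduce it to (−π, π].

(19.8947, 11.3086, -1.0063, 4.8000)

x' = 19.6000 + 4.9000·cos(-0.9254)·0.1 = 19.8947
y' = 11.7000 + 4.9000·sin(-0.9254)·0.1 = 11.3086
θ' = -0.9254 + (4.9000/3.0)·tan(-0.46)·0.1 = -1.0063
v' = 4.9000 − 1.0000·0.1 = 4.8000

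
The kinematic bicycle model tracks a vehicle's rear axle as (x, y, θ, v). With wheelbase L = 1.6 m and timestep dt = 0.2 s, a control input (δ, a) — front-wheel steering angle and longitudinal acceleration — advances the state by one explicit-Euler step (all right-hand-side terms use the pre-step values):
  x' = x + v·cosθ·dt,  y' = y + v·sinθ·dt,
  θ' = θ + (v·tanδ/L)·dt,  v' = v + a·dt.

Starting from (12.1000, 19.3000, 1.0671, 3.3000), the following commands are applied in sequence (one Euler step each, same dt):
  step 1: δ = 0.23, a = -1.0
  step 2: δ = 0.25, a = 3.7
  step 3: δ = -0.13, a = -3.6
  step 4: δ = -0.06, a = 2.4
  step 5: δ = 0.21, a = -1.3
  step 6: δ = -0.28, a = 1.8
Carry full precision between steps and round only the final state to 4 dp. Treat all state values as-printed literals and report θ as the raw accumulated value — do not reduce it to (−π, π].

after step 1 (δ=0.23, a=-1.0): (12.418560, 19.878031, 1.163684, 3.100000)
after step 2 (δ=0.25, a=3.7): (12.664054, 20.447357, 1.262629, 3.840000)
after step 3 (δ=-0.13, a=-3.6): (12.896998, 21.179178, 1.199875, 3.120000)
after step 4 (δ=-0.06, a=2.4): (13.123182, 21.760742, 1.176447, 3.600000)
after step 5 (δ=0.21, a=-1.3): (13.399812, 22.425479, 1.272361, 3.340000)
after step 6 (δ=-0.28, a=1.8): (13.596220, 23.063952, 1.152307, 3.700000)

(13.5962, 23.0640, 1.1523, 3.7000)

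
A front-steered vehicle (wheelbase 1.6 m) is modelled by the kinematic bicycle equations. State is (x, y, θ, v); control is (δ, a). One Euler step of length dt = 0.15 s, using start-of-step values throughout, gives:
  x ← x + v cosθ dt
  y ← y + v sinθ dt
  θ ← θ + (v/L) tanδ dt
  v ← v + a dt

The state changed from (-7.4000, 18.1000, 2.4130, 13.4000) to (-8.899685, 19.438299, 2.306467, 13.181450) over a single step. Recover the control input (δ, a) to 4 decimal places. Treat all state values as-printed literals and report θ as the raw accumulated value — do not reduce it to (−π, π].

a = (v'−v)/dt = (-0.218550)/0.15 = -1.4570
Δθ = θ'−θ = -0.106533;  (v·dt/L) = 13.4000·0.15/1.6 = 1.256250
tan δ = Δθ·L/(v·dt) = -0.084802  →  δ = -0.0846

δ = -0.0846, a = -1.4570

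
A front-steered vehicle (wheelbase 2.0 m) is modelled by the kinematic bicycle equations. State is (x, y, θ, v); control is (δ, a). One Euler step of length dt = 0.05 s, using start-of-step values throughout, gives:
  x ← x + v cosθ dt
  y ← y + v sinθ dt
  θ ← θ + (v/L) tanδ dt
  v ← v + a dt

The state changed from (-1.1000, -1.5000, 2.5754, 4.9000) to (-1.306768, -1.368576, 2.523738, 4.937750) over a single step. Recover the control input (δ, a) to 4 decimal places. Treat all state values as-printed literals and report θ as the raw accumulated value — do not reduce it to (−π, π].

δ = -0.3991, a = 0.7550

a = (v'−v)/dt = (0.037750)/0.05 = 0.7550
Δθ = θ'−θ = -0.051662;  (v·dt/L) = 4.9000·0.05/2.0 = 0.122500
tan δ = Δθ·L/(v·dt) = -0.421731  →  δ = -0.3991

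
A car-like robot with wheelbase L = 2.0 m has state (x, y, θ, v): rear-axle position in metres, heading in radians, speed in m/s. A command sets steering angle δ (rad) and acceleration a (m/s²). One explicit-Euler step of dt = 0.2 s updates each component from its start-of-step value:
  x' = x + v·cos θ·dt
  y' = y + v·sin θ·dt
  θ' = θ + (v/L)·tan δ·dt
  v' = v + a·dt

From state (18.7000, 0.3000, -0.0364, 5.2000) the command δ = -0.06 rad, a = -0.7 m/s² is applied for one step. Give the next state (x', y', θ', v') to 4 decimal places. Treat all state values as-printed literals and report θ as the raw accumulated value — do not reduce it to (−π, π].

(19.7393, 0.2622, -0.0676, 5.0600)

x' = 18.7000 + 5.2000·cos(-0.0364)·0.2 = 19.7393
y' = 0.3000 + 5.2000·sin(-0.0364)·0.2 = 0.2622
θ' = -0.0364 + (5.2000/2.0)·tan(-0.06)·0.2 = -0.0676
v' = 5.2000 − 0.7000·0.2 = 5.0600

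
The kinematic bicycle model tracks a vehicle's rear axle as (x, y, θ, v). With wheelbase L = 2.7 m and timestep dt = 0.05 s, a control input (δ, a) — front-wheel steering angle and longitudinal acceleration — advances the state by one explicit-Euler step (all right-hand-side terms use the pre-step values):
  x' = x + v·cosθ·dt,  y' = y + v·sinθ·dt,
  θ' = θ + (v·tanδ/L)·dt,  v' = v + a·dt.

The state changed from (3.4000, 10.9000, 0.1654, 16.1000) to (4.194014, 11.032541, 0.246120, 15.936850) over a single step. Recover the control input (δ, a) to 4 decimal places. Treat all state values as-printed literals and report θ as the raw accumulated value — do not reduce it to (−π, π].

a = (v'−v)/dt = (-0.163150)/0.05 = -3.2630
Δθ = θ'−θ = 0.080720;  (v·dt/L) = 16.1000·0.05/2.7 = 0.298148
tan δ = Δθ·L/(v·dt) = 0.270738  →  δ = 0.2644

δ = 0.2644, a = -3.2630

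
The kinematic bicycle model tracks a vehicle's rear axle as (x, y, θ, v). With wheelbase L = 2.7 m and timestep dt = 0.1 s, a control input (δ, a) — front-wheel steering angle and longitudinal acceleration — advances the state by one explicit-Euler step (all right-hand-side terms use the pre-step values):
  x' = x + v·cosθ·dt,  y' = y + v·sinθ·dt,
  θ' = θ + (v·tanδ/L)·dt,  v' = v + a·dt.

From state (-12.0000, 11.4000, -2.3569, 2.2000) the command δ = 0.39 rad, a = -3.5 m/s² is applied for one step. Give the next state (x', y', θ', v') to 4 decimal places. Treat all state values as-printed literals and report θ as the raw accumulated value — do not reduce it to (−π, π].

x' = -12.0000 + 2.2000·cos(-2.3569)·0.1 = -12.1557
y' = 11.4000 + 2.2000·sin(-2.3569)·0.1 = 11.2445
θ' = -2.3569 + (2.2000/2.7)·tan(0.39)·0.1 = -2.3234
v' = 2.2000 − 3.5000·0.1 = 1.8500

(-12.1557, 11.2445, -2.3234, 1.8500)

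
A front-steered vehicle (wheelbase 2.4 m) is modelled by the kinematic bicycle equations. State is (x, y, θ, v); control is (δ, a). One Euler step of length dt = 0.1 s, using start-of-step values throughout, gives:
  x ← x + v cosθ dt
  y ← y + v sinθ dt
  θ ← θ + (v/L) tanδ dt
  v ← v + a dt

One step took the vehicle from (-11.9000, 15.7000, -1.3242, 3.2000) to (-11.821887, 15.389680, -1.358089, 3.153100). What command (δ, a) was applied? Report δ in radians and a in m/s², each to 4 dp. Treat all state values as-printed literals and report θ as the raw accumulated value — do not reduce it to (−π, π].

a = (v'−v)/dt = (-0.046900)/0.1 = -0.4690
Δθ = θ'−θ = -0.033889;  (v·dt/L) = 3.2000·0.1/2.4 = 0.133333
tan δ = Δθ·L/(v·dt) = -0.254168  →  δ = -0.2489

δ = -0.2489, a = -0.4690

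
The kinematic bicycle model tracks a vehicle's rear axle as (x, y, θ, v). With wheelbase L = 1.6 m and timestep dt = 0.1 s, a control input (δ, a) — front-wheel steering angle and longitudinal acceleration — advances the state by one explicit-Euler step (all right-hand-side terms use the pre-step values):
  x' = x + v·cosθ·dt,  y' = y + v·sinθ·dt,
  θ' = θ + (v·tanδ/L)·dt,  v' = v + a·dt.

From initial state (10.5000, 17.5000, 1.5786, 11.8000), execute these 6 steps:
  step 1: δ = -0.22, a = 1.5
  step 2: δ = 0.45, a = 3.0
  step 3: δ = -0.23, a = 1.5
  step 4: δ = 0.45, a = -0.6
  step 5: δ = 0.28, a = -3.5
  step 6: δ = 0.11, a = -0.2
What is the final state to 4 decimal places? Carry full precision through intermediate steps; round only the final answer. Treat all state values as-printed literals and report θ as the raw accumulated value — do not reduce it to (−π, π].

(9.2234, 24.4122, 2.2741, 11.9700)

after step 1 (δ=-0.22, a=1.5): (10.490792, 18.679964, 1.413681, 11.950000)
after step 2 (δ=0.45, a=3.0): (10.677773, 19.860245, 1.774462, 12.250000)
after step 3 (δ=-0.23, a=1.5): (10.430004, 21.059926, 1.595196, 12.400000)
after step 4 (δ=0.45, a=-0.6): (10.399751, 22.299557, 1.969564, 12.340000)
after step 5 (δ=0.28, a=-3.5): (9.920609, 23.436738, 2.191340, 11.990000)
after step 6 (δ=0.11, a=-0.2): (9.223417, 24.412199, 2.274106, 11.970000)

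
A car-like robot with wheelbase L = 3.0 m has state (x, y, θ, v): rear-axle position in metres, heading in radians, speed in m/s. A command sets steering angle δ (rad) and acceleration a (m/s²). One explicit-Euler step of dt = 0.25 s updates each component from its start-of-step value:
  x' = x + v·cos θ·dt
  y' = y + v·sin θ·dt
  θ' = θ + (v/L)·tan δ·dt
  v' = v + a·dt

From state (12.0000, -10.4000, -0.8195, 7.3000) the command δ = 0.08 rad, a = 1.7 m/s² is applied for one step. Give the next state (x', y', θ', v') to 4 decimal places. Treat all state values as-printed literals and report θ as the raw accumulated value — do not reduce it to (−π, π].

x' = 12.0000 + 7.3000·cos(-0.8195)·0.25 = 13.2457
y' = -10.4000 + 7.3000·sin(-0.8195)·0.25 = -11.7337
θ' = -0.8195 + (7.3000/3.0)·tan(0.08)·0.25 = -0.7707
v' = 7.3000 + 1.7000·0.25 = 7.7250

(13.2457, -11.7337, -0.7707, 7.7250)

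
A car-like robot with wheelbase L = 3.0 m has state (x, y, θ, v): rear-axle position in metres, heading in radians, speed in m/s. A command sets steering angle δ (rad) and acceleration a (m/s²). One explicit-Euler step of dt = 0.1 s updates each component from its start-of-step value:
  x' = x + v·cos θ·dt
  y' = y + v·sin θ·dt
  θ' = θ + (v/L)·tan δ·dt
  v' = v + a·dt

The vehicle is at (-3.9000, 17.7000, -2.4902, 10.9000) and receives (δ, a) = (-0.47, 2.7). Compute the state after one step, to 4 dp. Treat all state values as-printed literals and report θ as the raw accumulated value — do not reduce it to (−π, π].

x' = -3.9000 + 10.9000·cos(-2.4902)·0.1 = -4.7668
y' = 17.7000 + 10.9000·sin(-2.4902)·0.1 = 17.0391
θ' = -2.4902 + (10.9000/3.0)·tan(-0.47)·0.1 = -2.6748
v' = 10.9000 + 2.7000·0.1 = 11.1700

(-4.7668, 17.0391, -2.6748, 11.1700)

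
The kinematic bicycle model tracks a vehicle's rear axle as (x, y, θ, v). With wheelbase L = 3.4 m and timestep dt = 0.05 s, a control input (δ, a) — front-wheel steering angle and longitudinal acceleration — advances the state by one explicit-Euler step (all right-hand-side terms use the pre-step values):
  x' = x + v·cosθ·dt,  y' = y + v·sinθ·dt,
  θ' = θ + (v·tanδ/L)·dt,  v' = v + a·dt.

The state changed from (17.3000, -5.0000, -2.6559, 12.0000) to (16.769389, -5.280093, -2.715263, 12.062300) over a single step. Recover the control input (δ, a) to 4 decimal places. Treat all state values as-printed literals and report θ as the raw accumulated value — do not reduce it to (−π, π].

δ = -0.3245, a = 1.2460

a = (v'−v)/dt = (0.062300)/0.05 = 1.2460
Δθ = θ'−θ = -0.059363;  (v·dt/L) = 12.0000·0.05/3.4 = 0.176471
tan δ = Δθ·L/(v·dt) = -0.336390  →  δ = -0.3245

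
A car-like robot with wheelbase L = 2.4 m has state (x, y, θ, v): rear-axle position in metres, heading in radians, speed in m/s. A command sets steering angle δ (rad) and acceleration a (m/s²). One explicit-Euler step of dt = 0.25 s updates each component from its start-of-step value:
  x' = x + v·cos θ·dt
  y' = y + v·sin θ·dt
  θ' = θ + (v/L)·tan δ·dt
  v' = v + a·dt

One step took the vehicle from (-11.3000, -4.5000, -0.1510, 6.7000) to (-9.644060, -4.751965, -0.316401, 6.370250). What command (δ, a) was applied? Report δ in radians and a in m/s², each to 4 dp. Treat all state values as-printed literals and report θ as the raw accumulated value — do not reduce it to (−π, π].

δ = -0.2327, a = -1.3190

a = (v'−v)/dt = (-0.329750)/0.25 = -1.3190
Δθ = θ'−θ = -0.165401;  (v·dt/L) = 6.7000·0.25/2.4 = 0.697917
tan δ = Δθ·L/(v·dt) = -0.236992  →  δ = -0.2327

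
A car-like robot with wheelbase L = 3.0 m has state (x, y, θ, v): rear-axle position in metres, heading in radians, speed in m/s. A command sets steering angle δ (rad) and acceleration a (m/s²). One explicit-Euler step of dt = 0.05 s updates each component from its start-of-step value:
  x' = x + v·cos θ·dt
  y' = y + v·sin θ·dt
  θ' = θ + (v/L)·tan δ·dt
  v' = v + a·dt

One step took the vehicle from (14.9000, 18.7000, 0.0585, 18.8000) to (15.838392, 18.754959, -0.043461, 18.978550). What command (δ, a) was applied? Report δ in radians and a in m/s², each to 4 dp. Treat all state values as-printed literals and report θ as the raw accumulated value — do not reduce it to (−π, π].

a = (v'−v)/dt = (0.178550)/0.05 = 3.5710
Δθ = θ'−θ = -0.101961;  (v·dt/L) = 18.8000·0.05/3.0 = 0.313333
tan δ = Δθ·L/(v·dt) = -0.325407  →  δ = -0.3146

δ = -0.3146, a = 3.5710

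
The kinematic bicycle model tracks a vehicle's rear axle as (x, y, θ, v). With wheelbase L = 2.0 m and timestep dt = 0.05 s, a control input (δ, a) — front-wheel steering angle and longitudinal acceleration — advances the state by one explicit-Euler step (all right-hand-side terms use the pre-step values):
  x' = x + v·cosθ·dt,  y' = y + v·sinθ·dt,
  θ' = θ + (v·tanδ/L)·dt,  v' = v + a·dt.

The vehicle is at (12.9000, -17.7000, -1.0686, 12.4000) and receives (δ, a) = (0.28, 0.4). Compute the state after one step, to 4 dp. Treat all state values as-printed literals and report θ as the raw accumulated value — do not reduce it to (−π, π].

x' = 12.9000 + 12.4000·cos(-1.0686)·0.05 = 13.1984
y' = -17.7000 + 12.4000·sin(-1.0686)·0.05 = -18.2434
θ' = -1.0686 + (12.4000/2.0)·tan(0.28)·0.05 = -0.9795
v' = 12.4000 + 0.4000·0.05 = 12.4200

(13.1984, -18.2434, -0.9795, 12.4200)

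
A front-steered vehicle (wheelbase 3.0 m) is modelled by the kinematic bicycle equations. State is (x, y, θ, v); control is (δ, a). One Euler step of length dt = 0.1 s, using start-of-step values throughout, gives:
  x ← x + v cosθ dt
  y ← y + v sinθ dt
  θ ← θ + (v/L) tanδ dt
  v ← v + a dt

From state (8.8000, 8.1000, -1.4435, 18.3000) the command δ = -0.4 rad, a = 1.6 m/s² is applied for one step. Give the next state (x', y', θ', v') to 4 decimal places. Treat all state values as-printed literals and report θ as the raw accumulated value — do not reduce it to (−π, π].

(9.0323, 6.2848, -1.7014, 18.4600)

x' = 8.8000 + 18.3000·cos(-1.4435)·0.1 = 9.0323
y' = 8.1000 + 18.3000·sin(-1.4435)·0.1 = 6.2848
θ' = -1.4435 + (18.3000/3.0)·tan(-0.4)·0.1 = -1.7014
v' = 18.3000 + 1.6000·0.1 = 18.4600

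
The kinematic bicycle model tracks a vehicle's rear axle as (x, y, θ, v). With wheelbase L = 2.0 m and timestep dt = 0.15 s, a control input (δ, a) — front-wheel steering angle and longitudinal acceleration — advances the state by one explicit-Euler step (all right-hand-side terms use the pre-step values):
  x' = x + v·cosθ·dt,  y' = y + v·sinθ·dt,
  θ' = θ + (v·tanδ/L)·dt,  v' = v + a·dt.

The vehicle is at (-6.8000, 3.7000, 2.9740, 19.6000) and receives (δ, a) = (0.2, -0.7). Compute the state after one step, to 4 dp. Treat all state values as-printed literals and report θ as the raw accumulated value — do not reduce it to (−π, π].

(-9.6988, 4.1904, 3.2720, 19.4950)

x' = -6.8000 + 19.6000·cos(2.9740)·0.15 = -9.6988
y' = 3.7000 + 19.6000·sin(2.9740)·0.15 = 4.1904
θ' = 2.9740 + (19.6000/2.0)·tan(0.2)·0.15 = 3.2720
v' = 19.6000 − 0.7000·0.15 = 19.4950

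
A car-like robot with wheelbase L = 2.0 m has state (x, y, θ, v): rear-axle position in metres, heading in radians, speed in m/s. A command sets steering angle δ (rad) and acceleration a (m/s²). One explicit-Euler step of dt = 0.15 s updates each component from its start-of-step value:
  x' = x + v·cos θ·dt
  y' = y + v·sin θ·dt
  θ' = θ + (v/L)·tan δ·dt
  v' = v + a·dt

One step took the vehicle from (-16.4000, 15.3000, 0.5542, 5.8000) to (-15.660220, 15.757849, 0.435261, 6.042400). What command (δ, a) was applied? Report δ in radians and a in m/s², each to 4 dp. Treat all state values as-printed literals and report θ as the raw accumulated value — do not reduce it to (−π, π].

a = (v'−v)/dt = (0.242400)/0.15 = 1.6160
Δθ = θ'−θ = -0.118939;  (v·dt/L) = 5.8000·0.15/2.0 = 0.435000
tan δ = Δθ·L/(v·dt) = -0.273423  →  δ = -0.2669

δ = -0.2669, a = 1.6160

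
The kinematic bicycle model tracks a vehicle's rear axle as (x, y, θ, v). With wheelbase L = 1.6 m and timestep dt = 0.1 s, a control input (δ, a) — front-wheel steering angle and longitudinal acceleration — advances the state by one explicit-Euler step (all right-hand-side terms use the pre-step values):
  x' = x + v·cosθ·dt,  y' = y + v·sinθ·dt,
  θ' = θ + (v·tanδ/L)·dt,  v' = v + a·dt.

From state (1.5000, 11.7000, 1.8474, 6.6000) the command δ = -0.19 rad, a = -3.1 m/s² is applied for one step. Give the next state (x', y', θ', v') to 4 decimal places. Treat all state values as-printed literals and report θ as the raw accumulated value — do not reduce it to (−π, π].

x' = 1.5000 + 6.6000·cos(1.8474)·0.1 = 1.3198
y' = 11.7000 + 6.6000·sin(1.8474)·0.1 = 12.3349
θ' = 1.8474 + (6.6000/1.6)·tan(-0.19)·0.1 = 1.7681
v' = 6.6000 − 3.1000·0.1 = 6.2900

(1.3198, 12.3349, 1.7681, 6.2900)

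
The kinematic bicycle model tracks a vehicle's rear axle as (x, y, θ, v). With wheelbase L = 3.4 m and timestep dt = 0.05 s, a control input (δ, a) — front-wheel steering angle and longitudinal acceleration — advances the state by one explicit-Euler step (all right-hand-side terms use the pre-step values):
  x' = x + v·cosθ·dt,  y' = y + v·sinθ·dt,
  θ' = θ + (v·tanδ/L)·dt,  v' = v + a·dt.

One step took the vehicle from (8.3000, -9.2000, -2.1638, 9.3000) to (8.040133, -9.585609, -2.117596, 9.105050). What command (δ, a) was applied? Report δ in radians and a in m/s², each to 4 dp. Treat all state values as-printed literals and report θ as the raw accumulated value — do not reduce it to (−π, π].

δ = 0.3258, a = -3.8990

a = (v'−v)/dt = (-0.194950)/0.05 = -3.8990
Δθ = θ'−θ = 0.046204;  (v·dt/L) = 9.3000·0.05/3.4 = 0.136765
tan δ = Δθ·L/(v·dt) = 0.337836  →  δ = 0.3258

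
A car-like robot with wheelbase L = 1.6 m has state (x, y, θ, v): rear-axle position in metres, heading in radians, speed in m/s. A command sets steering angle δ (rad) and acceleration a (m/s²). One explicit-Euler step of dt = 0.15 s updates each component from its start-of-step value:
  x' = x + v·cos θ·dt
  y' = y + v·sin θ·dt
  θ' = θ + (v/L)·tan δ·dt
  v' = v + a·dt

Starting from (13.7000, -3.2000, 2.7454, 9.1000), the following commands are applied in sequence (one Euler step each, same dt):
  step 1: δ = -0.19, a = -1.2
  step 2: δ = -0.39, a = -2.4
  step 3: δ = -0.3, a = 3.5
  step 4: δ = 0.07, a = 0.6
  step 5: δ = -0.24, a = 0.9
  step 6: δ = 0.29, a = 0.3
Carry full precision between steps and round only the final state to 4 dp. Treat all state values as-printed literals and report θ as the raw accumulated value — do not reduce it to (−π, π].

after step 1 (δ=-0.19, a=-1.2): (12.440737, -2.673235, 2.581327, 8.920000)
after step 2 (δ=-0.39, a=-2.4): (11.307298, -1.962206, 2.237582, 8.560000)
after step 3 (δ=-0.3, a=3.5): (10.513191, -0.953222, 1.989340, 9.085000)
after step 4 (δ=0.07, a=0.6): (9.959328, 0.291898, 2.049058, 9.175000)
after step 5 (δ=-0.24, a=0.9): (9.325927, 1.513727, 1.838563, 9.310000)
after step 6 (δ=0.29, a=0.3): (8.956443, 2.860462, 2.099022, 9.355000)

(8.9564, 2.8605, 2.0990, 9.3550)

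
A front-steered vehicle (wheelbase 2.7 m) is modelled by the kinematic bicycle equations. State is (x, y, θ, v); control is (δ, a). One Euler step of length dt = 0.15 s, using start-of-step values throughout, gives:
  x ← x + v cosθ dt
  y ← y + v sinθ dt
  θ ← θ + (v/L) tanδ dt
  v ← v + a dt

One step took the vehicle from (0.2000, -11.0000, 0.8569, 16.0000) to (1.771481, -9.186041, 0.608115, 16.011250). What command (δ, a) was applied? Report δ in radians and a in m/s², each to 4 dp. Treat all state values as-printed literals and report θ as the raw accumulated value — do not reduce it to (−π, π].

a = (v'−v)/dt = (0.011250)/0.15 = 0.0750
Δθ = θ'−θ = -0.248785;  (v·dt/L) = 16.0000·0.15/2.7 = 0.888889
tan δ = Δθ·L/(v·dt) = -0.279883  →  δ = -0.2729

δ = -0.2729, a = 0.0750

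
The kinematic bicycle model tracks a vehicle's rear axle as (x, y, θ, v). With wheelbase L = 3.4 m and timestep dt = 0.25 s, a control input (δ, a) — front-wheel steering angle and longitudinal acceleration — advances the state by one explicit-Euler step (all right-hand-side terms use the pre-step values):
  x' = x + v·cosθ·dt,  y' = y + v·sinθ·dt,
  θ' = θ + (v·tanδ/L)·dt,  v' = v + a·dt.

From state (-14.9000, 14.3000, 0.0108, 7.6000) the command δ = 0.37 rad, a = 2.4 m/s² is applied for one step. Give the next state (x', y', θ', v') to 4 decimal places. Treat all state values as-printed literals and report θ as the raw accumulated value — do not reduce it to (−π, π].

x' = -14.9000 + 7.6000·cos(0.0108)·0.25 = -13.0001
y' = 14.3000 + 7.6000·sin(0.0108)·0.25 = 14.3205
θ' = 0.0108 + (7.6000/3.4)·tan(0.37)·0.25 = 0.2275
v' = 7.6000 + 2.4000·0.25 = 8.2000

(-13.0001, 14.3205, 0.2275, 8.2000)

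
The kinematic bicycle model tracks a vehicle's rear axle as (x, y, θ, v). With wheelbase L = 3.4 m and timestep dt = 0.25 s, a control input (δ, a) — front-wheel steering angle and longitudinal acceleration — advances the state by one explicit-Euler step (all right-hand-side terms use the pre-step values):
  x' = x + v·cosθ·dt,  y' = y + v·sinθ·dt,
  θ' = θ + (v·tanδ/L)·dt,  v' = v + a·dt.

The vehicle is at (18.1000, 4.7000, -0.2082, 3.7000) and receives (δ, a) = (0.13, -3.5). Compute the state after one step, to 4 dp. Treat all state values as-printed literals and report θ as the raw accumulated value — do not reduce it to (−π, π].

(19.0050, 4.5088, -0.1726, 2.8250)

x' = 18.1000 + 3.7000·cos(-0.2082)·0.25 = 19.0050
y' = 4.7000 + 3.7000·sin(-0.2082)·0.25 = 4.5088
θ' = -0.2082 + (3.7000/3.4)·tan(0.13)·0.25 = -0.1726
v' = 3.7000 − 3.5000·0.25 = 2.8250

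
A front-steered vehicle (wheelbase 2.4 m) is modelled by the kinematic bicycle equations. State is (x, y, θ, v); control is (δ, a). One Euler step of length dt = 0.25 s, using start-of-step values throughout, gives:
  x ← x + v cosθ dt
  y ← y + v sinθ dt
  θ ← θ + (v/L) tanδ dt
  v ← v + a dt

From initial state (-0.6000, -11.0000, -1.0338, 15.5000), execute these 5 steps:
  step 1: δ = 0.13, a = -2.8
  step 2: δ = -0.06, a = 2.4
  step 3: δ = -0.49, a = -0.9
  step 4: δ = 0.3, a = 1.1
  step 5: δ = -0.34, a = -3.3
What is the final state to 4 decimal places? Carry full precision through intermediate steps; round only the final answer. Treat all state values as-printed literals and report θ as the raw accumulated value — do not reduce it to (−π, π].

after step 1 (δ=0.13, a=-2.8): (1.382285, -14.329590, -0.822714, 14.800000)
after step 2 (δ=-0.06, a=2.4): (3.899153, -17.041670, -0.915325, 15.400000)
after step 3 (δ=-0.49, a=-0.9): (6.245855, -20.093798, -1.770968, 15.175000)
after step 4 (δ=0.3, a=1.1): (5.491514, -23.811796, -1.281992, 15.450000)
after step 5 (δ=-0.34, a=-3.3): (6.591580, -27.514331, -1.851287, 14.625000)

(6.5916, -27.5143, -1.8513, 14.6250)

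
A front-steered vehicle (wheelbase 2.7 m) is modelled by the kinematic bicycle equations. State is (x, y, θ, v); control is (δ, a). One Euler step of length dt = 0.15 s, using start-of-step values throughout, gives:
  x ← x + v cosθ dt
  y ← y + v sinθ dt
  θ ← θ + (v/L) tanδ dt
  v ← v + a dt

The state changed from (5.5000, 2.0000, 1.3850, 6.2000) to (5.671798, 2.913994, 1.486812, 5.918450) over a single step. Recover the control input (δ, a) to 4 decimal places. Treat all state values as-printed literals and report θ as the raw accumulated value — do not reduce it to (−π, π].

a = (v'−v)/dt = (-0.281550)/0.15 = -1.8770
Δθ = θ'−θ = 0.101812;  (v·dt/L) = 6.2000·0.15/2.7 = 0.344444
tan δ = Δθ·L/(v·dt) = 0.295583  →  δ = 0.2874

δ = 0.2874, a = -1.8770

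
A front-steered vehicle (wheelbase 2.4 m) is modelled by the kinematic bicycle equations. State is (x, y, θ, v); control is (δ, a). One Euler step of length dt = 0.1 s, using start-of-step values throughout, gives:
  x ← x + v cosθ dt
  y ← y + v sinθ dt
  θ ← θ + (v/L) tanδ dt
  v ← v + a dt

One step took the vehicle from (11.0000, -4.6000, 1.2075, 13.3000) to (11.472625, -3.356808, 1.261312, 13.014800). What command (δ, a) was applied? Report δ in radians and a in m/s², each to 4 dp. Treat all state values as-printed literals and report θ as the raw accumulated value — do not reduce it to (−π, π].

a = (v'−v)/dt = (-0.285200)/0.1 = -2.8520
Δθ = θ'−θ = 0.053812;  (v·dt/L) = 13.3000·0.1/2.4 = 0.554167
tan δ = Δθ·L/(v·dt) = 0.097104  →  δ = 0.0968

δ = 0.0968, a = -2.8520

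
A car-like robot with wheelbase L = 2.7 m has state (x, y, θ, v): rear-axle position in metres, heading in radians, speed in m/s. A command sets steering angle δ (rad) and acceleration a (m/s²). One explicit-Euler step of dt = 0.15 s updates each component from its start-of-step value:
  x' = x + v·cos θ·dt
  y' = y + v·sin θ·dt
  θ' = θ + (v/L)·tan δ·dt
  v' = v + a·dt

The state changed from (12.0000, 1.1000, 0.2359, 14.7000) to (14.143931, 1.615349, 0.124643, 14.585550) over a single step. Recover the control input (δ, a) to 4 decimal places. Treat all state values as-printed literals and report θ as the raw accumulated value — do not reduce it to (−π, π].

a = (v'−v)/dt = (-0.114450)/0.15 = -0.7630
Δθ = θ'−θ = -0.111257;  (v·dt/L) = 14.7000·0.15/2.7 = 0.816667
tan δ = Δθ·L/(v·dt) = -0.136233  →  δ = -0.1354

δ = -0.1354, a = -0.7630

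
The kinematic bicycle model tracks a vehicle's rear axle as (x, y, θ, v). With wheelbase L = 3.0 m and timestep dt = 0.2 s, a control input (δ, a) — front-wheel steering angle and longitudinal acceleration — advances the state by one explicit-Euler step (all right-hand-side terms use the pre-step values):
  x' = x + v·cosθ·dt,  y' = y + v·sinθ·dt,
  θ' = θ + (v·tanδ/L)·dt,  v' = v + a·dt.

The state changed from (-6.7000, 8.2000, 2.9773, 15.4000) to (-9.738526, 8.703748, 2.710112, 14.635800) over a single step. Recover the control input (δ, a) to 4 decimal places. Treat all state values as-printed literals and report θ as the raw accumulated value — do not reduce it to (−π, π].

a = (v'−v)/dt = (-0.764200)/0.2 = -3.8210
Δθ = θ'−θ = -0.267188;  (v·dt/L) = 15.4000·0.2/3.0 = 1.026667
tan δ = Δθ·L/(v·dt) = -0.260248  →  δ = -0.2546

δ = -0.2546, a = -3.8210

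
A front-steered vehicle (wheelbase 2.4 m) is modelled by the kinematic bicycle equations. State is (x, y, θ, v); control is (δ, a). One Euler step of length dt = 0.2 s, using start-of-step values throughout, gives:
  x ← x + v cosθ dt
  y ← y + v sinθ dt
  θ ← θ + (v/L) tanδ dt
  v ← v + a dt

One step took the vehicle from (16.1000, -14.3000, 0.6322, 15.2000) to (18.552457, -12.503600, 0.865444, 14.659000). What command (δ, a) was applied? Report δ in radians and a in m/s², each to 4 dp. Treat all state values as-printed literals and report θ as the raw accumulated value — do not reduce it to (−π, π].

a = (v'−v)/dt = (-0.541000)/0.2 = -2.7050
Δθ = θ'−θ = 0.233244;  (v·dt/L) = 15.2000·0.2/2.4 = 1.266667
tan δ = Δθ·L/(v·dt) = 0.184140  →  δ = 0.1821

δ = 0.1821, a = -2.7050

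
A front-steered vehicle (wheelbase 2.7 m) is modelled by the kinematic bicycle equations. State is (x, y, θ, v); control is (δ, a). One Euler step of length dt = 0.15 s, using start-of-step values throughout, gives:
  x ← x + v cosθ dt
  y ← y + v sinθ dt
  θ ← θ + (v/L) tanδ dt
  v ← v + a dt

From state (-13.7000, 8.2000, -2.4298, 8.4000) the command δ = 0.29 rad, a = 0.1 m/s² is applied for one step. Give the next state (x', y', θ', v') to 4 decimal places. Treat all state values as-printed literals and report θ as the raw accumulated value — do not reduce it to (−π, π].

x' = -13.7000 + 8.4000·cos(-2.4298)·0.15 = -14.6541
y' = 8.2000 + 8.4000·sin(-2.4298)·0.15 = 7.3770
θ' = -2.4298 + (8.4000/2.7)·tan(0.29)·0.15 = -2.2905
v' = 8.4000 + 0.1000·0.15 = 8.4150

(-14.6541, 7.3770, -2.2905, 8.4150)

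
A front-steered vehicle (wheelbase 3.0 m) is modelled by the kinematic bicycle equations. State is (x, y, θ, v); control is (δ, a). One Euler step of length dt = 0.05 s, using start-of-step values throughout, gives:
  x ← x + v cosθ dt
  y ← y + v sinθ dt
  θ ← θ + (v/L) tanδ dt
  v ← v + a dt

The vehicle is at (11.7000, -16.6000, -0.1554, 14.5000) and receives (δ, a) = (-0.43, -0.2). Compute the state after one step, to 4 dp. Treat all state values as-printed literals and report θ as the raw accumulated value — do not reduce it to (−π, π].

(12.4163, -16.7122, -0.2662, 14.4900)

x' = 11.7000 + 14.5000·cos(-0.1554)·0.05 = 12.4163
y' = -16.6000 + 14.5000·sin(-0.1554)·0.05 = -16.7122
θ' = -0.1554 + (14.5000/3.0)·tan(-0.43)·0.05 = -0.2662
v' = 14.5000 − 0.2000·0.05 = 14.4900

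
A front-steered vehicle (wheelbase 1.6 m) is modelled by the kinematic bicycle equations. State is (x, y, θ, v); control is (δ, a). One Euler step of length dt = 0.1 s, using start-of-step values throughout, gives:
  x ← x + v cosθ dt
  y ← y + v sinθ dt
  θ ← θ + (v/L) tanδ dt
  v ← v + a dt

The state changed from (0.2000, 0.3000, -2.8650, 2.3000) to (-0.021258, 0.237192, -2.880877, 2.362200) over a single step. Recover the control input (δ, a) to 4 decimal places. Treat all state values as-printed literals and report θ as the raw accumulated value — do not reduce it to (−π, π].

a = (v'−v)/dt = (0.062200)/0.1 = 0.6220
Δθ = θ'−θ = -0.015877;  (v·dt/L) = 2.3000·0.1/1.6 = 0.143750
tan δ = Δθ·L/(v·dt) = -0.110449  →  δ = -0.1100

δ = -0.1100, a = 0.6220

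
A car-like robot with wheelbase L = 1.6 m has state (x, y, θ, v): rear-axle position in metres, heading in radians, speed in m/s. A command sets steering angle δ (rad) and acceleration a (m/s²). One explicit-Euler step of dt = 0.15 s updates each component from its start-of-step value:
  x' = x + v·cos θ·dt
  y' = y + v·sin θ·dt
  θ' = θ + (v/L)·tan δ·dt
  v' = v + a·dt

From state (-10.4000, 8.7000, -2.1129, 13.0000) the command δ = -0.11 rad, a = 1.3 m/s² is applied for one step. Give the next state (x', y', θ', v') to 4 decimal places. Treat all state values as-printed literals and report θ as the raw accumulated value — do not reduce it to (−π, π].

x' = -10.4000 + 13.0000·cos(-2.1129)·0.15 = -11.4061
y' = 8.7000 + 13.0000·sin(-2.1129)·0.15 = 7.0296
θ' = -2.1129 + (13.0000/1.6)·tan(-0.11)·0.15 = -2.2475
v' = 13.0000 + 1.3000·0.15 = 13.1950

(-11.4061, 7.0296, -2.2475, 13.1950)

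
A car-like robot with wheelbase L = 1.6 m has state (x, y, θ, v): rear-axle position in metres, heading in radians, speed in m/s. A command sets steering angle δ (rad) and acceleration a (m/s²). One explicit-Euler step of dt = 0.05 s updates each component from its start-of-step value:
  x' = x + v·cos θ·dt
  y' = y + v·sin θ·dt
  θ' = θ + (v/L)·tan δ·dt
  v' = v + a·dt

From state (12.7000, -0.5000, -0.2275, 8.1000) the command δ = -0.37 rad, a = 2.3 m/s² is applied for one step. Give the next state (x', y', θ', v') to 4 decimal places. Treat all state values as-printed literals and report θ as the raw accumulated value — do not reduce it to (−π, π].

x' = 12.7000 + 8.1000·cos(-0.2275)·0.05 = 13.0946
y' = -0.5000 + 8.1000·sin(-0.2275)·0.05 = -0.5913
θ' = -0.2275 + (8.1000/1.6)·tan(-0.37)·0.05 = -0.3257
v' = 8.1000 + 2.3000·0.05 = 8.2150

(13.0946, -0.5913, -0.3257, 8.2150)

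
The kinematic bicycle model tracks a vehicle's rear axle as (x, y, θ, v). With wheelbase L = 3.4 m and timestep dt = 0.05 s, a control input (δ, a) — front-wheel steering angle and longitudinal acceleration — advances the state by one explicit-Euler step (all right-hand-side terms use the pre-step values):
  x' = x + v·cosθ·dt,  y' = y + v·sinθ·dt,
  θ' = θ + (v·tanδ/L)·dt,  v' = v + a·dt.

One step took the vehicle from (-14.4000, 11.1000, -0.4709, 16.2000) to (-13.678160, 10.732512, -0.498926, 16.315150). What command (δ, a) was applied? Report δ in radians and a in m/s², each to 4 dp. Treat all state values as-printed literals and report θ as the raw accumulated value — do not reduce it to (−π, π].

a = (v'−v)/dt = (0.115150)/0.05 = 2.3030
Δθ = θ'−θ = -0.028026;  (v·dt/L) = 16.2000·0.05/3.4 = 0.238235
tan δ = Δθ·L/(v·dt) = -0.117640  →  δ = -0.1171

δ = -0.1171, a = 2.3030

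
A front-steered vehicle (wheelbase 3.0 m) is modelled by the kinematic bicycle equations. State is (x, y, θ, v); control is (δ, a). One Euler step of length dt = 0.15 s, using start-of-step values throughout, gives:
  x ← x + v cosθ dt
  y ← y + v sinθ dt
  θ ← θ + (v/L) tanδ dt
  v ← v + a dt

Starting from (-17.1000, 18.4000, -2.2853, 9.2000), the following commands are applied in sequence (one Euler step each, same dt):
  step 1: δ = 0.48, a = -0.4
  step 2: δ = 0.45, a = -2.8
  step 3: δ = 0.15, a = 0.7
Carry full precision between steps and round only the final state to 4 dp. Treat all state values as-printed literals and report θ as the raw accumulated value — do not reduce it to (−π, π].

(-18.9603, 14.8724, -1.7592, 8.8250)

after step 1 (δ=0.48, a=-0.4): (-18.004235, 17.357522, -2.045819, 9.140000)
after step 2 (δ=0.45, a=-2.8): (-18.631273, 16.138316, -1.825063, 8.720000)
after step 3 (δ=0.15, a=0.7): (-18.960282, 14.872371, -1.759168, 8.825000)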